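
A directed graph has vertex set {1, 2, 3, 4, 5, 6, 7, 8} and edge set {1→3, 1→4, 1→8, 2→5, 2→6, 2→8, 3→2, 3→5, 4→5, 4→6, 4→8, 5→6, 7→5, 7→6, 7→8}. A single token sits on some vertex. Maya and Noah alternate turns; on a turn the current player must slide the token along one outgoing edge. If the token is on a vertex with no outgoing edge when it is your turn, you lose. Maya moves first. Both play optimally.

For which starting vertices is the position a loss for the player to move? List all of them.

Positions with no move are L. A position that does have a move is losing for the player to move precisely when every available move leads to a winning position for the opponent. Fill in the labels:
Every edge goes from a vertex to one that appears earlier in the order 8, 6, 5, 2, 3, 4, 1, 7, so processing vertices in that order labels each vertex after all of its successors.
8: no outgoing edge → L
6: no outgoing edge → L
5: →6(L), so W
2: →6(L), so W
3: →2(W), 5(W) — all W, so L
4: →6(L), so W
1: →3(L), so W
7: →6(L), so W
Reading off the rows marked L gives the requested list; there are 3 such vertices.

3, 6, 8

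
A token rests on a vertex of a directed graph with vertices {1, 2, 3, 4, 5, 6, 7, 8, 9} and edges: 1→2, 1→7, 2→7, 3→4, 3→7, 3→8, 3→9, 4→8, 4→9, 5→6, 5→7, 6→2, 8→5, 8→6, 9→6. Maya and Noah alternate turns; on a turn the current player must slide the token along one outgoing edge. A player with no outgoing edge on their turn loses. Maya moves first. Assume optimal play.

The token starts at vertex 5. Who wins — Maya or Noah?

Maya wins.

Use the standard recursion: the mover loses at a terminal position; elsewhere, the mover wins exactly when some move hands the opponent an L position.
Every edge goes from a vertex to one that appears earlier in the order 7, 2, 6, 5, 8, 9, 4, 1, 3, so processing vertices in that order labels each vertex after all of its successors.
7: no outgoing edge → L
2: reaches L-position 7 → W
6: only reaches 2(W), which is W → L
5: reaches L-position 6 → W
8: reaches L-position 6 → W
9: reaches L-position 6 → W
4: only reaches 9(W), 8(W), all W → L
1: reaches L-position 7 → W
3: reaches L-position 4 → W
The starting position 5 is W: Maya should move to 6, handing over an L position.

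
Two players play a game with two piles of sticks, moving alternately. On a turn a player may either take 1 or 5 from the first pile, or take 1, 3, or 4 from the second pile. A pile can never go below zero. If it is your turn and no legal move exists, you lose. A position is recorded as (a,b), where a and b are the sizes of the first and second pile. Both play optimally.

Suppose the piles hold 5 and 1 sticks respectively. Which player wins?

Positions with no move are L. A position that does have a move is losing for the player to move precisely when every available move leads to a winning position for the opponent. Fill in the labels:
No move ever increases a pile, so every position that can arise here has a ≤ 5 and b ≤ 1; it is enough to label the cells with 0 ≤ a ≤ 5 and 0 ≤ b ≤ 1.
Every move lowers a or b (never raises either), so fill the grid row by row in increasing a, and left to right within a row: each cell's successors are then already labelled.
      b=0  b=1
a=0:    L    W
a=1:    W    L
a=2:    L    W
a=3:    W    L
a=4:    L    W
a=5:    W    L
Cells with no legal move (terminal, hence L): (0,0).
The remaining L cells, each justified by listing all of its moves:
(1,1): moves to (0,1)(W), (1,0)(W); every one is W ⇒ L
(2,0): the only move is to (1,0)(W), a W ⇒ L
(3,1): moves to (2,1)(W), (3,0)(W); every one is W ⇒ L
(4,0): the only move is to (3,0)(W), a W ⇒ L
(5,1): moves to (4,1)(W), (0,1)(W), (5,0)(W); every one is W ⇒ L
Every other cell has at least one move into one of the L cells above, so it is W.
Every move from (5,1) reaches a W position, so the mover loses.

The second player wins.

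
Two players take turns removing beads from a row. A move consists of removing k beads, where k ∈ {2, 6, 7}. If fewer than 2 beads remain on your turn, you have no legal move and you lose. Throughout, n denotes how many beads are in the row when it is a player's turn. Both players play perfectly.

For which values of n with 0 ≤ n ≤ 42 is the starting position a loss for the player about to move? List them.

0, 1, 4, 5, 9, 13, 14, 17, 18, 22, 26, 27, 30, 31, 35, 39, 40

Use the standard recursion: the mover loses at a terminal position; elsewhere, the mover wins exactly when some move hands the opponent an L position.
n=0: no move → L
n=1: no move → L
n=2: reaches L-position 0 → W
n=3: reaches L-position 1 → W
n=4: only reaches 2(W), which is W → L
n=5: only reaches 3(W), which is W → L
n=6: reaches L-position 4 → W
n=7: reaches L-position 5 → W
n=8: reaches L-position 1 → W
n=9: only reaches 7(W), 3(W), 2(W), all W → L
n=10: reaches L-position 4 → W
n=11: reaches L-position 9 → W
n=12: reaches L-position 5 → W
n=13: only reaches 11(W), 7(W), 6(W), all W → L
n=14: only reaches 12(W), 8(W), 7(W), all W → L
n=15: reaches L-position 13 → W
n=16: reaches L-position 14 → W
n=17: only reaches 15(W), 11(W), 10(W), all W → L
n=18: only reaches 16(W), 12(W), 11(W), all W → L
n=19: reaches L-position 17 → W
n=20: reaches L-position 18 → W
n=21: reaches L-position 14 → W
n=22: only reaches 20(W), 16(W), 15(W), all W → L
n=23: reaches L-position 17 → W
n=24: reaches L-position 22 → W
n=25: reaches L-position 18 → W
n=26: only reaches 24(W), 20(W), 19(W), all W → L
n=27: only reaches 25(W), 21(W), 20(W), all W → L
n=28: reaches L-position 26 → W
n=29: reaches L-position 27 → W
n=30: only reaches 28(W), 24(W), 23(W), all W → L
n=31: only reaches 29(W), 25(W), 24(W), all W → L
n=32: reaches L-position 30 → W
n=33: reaches L-position 31 → W
n=34: reaches L-position 27 → W
n=35: only reaches 33(W), 29(W), 28(W), all W → L
n=36: reaches L-position 30 → W
n=37: reaches L-position 35 → W
n=38: reaches L-position 31 → W
n=39: only reaches 37(W), 33(W), 32(W), all W → L
n=40: only reaches 38(W), 34(W), 33(W), all W → L
n=41: reaches L-position 39 → W
n=42: reaches L-position 40 → W
Reading off the rows marked L gives the requested list; there are 17 such values of n.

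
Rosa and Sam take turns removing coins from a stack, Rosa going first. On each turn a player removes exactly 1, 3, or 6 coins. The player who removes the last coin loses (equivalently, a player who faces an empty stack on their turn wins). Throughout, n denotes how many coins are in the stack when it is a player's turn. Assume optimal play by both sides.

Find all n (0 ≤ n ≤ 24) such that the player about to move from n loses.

1, 3, 5, 10, 12, 14, 19, 21, 23

Build the W/L table. Terminal = W. A non-terminal position is W if it has a move to some L; otherwise it is L.
n=0: no move; the opponent has just taken the last coin and therefore loses → W
n=1: →0(W) only, which is W, so L
n=2: →1(L), so W
n=3: →2(W), 0(W) — all W, so L
n=4: →3(L), so W
n=5: →4(W), 2(W) — all W, so L
n=6: →5(L), so W
n=7: →1(L), so W
n=8: →5(L), so W
n=9: →3(L), so W
n=10: →9(W), 7(W), 4(W) — all W, so L
n=11: →10(L), so W
n=12: →11(W), 9(W), 6(W) — all W, so L
n=13: →12(L), so W
n=14: →13(W), 11(W), 8(W) — all W, so L
n=15: →14(L), so W
n=16: →10(L), so W
n=17: →14(L), so W
n=18: →12(L), so W
n=19: →18(W), 16(W), 13(W) — all W, so L
n=20: →19(L), so W
n=21: →20(W), 18(W), 15(W) — all W, so L
n=22: →21(L), so W
n=23: →22(W), 20(W), 17(W) — all W, so L
n=24: →23(L), so W
The losing starting values of n are exactly the entries labelled L in this table (9 of them).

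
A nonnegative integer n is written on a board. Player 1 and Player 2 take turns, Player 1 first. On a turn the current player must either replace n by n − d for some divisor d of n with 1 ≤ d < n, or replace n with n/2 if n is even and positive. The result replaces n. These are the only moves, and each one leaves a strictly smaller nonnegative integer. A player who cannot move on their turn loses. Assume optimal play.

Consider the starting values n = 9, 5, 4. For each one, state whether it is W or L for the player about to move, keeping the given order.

9: L, 5: L, 4: W

Compute win/loss labels from the base case upward. A position with no move is L. Any other position is W if it can reach an L in one move, else L.
n=0: no move → L
n=1: no move → L
n=2: →1(L), so W
n=3: →2(W) only, which is W, so L
n=4: →3(L), so W
n=5: →4(W) only, which is W, so L
n=6: →3(L), so W
n=7: →6(W) only, which is W, so L
n=8: →7(L), so W
n=9: →6(W), 8(W) — all W, so L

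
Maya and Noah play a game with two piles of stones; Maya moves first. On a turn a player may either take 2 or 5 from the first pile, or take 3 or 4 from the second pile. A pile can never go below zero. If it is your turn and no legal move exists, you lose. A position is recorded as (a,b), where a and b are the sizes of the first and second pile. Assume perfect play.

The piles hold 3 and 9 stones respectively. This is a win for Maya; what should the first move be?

Move to (1,9).

Label each position W (a win for the player to move) or L (a loss). A position with no legal move is L; any other position is W exactly when some move reaches an L, and L when every move reaches a W.
No move ever increases a pile, so every position that can arise here has a ≤ 3 and b ≤ 9; it is enough to label the cells with 0 ≤ a ≤ 3 and 0 ≤ b ≤ 9.
Every move lowers a or b (never raises either), so fill the grid row by row in increasing a, and left to right within a row: each cell's successors are then already labelled.
      b=0  b=1  b=2  b=3  b=4  b=5  b=6  b=7  b=8  b=9
a=0:    L    L    L    W    W    W    W    L    L    L
a=1:    L    L    L    W    W    W    W    L    L    L
a=2:    W    W    W    L    L    L    W    W    W    W
a=3:    W    W    W    L    L    L    W    W    W    W
Cells with no legal move (terminal, hence L): (0,0), (0,1), (0,2), (1,0), (1,1), (1,2).
The remaining L cells, each justified by listing all of its moves:
(0,7): only reaches (0,4)(W), (0,3)(W), all W → L
(0,8): only reaches (0,5)(W), (0,4)(W), all W → L
(0,9): only reaches (0,6)(W), (0,5)(W), all W → L
(1,7): only reaches (1,4)(W), (1,3)(W), all W → L
(1,8): only reaches (1,5)(W), (1,4)(W), all W → L
(1,9): only reaches (1,6)(W), (1,5)(W), all W → L
(2,3): only reaches (0,3)(W), (2,0)(W), all W → L
(2,4): only reaches (0,4)(W), (2,1)(W), (2,0)(W), all W → L
(2,5): only reaches (0,5)(W), (2,2)(W), (2,1)(W), all W → L
(3,3): only reaches (1,3)(W), (3,0)(W), all W → L
(3,4): only reaches (1,4)(W), (3,1)(W), (3,0)(W), all W → L
(3,5): only reaches (1,5)(W), (3,2)(W), (3,1)(W), all W → L
Every other cell has at least one move into one of the L cells above, so it is W.
From (3,9), the L positions reachable in one move are: (1,9), (3,5). Any move reaching one of these is winning.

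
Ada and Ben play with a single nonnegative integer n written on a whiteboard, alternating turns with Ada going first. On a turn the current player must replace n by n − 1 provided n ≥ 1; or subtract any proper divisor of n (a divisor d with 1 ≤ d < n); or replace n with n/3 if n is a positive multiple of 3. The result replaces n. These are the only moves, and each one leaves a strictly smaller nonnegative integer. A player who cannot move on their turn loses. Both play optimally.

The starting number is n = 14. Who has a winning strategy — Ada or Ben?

Work bottom-up. With no move the player to move loses. Otherwise the position is W if at least one move leads to an L position for the opponent, and L if every move leads to a W.
n=0: no move → L
n=1: W (go to 0, an L position)
n=2: L (sole option 1(W) is W)
n=3: W (go to 2, an L position)
n=4: W (go to 2, an L position)
n=5: L (sole option 4(W) is W)
n=6: W (go to 2, an L position)
n=7: L (sole option 6(W) is W)
n=8: W (go to 7, an L position)
n=9: L (options 3(W), 6(W), 8(W) are all W)
n=10: W (go to 5, an L position)
n=11: L (sole option 10(W) is W)
n=12: W (go to 9, an L position)
n=13: L (sole option 12(W) is W)
n=14: W (go to 7, an L position)
The starting position 14 is W: Ada should move to 7, handing over an L position.

Ada wins.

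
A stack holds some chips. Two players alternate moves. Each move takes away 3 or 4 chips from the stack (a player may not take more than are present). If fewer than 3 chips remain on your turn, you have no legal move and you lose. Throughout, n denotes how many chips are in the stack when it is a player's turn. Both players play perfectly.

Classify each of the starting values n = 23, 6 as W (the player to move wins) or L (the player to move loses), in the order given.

23: L, 6: W

Label each position W (a win for the player to move) or L (a loss). A position with no legal move is L; any other position is W exactly when some move reaches an L, and L when every move reaches a W.
n=0: no move → L
n=1: no move → L
n=2: no move → L
n=3: W (go to 0, an L position)
n=4: W (go to 1, an L position)
n=5: W (go to 2, an L position)
n=6: W (go to 2, an L position)
n=7: L (options 4(W), 3(W) are all W)
n=8: L (options 5(W), 4(W) are all W)
n=9: L (options 6(W), 5(W) are all W)
n=10: W (go to 7, an L position)
n=11: W (go to 8, an L position)
n=12: W (go to 9, an L position)
n=13: W (go to 9, an L position)
n=14: L (options 11(W), 10(W) are all W)
n=15: L (options 12(W), 11(W) are all W)
n=16: L (options 13(W), 12(W) are all W)
n=17: W (go to 14, an L position)
n=18: W (go to 15, an L position)
n=19: W (go to 16, an L position)
n=20: W (go to 16, an L position)
n=21: L (options 18(W), 17(W) are all W)
n=22: L (options 19(W), 18(W) are all W)
n=23: L (options 20(W), 19(W) are all W)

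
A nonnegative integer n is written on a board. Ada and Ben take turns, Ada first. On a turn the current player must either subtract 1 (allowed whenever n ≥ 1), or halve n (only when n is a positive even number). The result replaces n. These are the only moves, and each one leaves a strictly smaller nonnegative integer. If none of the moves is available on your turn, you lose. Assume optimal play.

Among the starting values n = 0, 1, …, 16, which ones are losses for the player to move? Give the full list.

0, 2, 5, 7, 9, 11, 13, 15

Compute win/loss labels from the base case upward. A position with no move is L. Any other position is W if it can reach an L in one move, else L.
n=0: no move → L
n=1: →0(L), so W
n=2: →1(W) only, which is W, so L
n=3: →2(L), so W
n=4: →2(L), so W
n=5: →4(W) only, which is W, so L
n=6: →5(L), so W
n=7: →6(W) only, which is W, so L
n=8: →7(L), so W
n=9: →8(W) only, which is W, so L
n=10: →5(L), so W
n=11: →10(W) only, which is W, so L
n=12: →11(L), so W
n=13: →12(W) only, which is W, so L
n=14: →7(L), so W
n=15: →14(W) only, which is W, so L
n=16: →15(L), so W
The losing starting values of n are exactly the entries labelled L in this table (8 of them).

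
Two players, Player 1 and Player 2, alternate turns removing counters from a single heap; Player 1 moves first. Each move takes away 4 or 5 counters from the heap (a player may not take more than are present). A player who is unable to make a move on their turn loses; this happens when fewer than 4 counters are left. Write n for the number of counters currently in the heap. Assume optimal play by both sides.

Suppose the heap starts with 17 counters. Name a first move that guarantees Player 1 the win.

Classify positions by backward induction: terminal positions (no move available) are L. From any other position, the mover wins iff some move reaches an L.
n=0: no move → L
n=1: no move → L
n=2: no move → L
n=3: no move → L
n=4: reaches L-position 0 → W
n=5: reaches L-position 1 → W
n=6: reaches L-position 2 → W
n=7: reaches L-position 3 → W
n=8: reaches L-position 3 → W
n=9: only reaches 5(W), 4(W), all W → L
n=10: only reaches 6(W), 5(W), all W → L
n=11: only reaches 7(W), 6(W), all W → L
n=12: only reaches 8(W), 7(W), all W → L
n=13: reaches L-position 9 → W
n=14: reaches L-position 10 → W
n=15: reaches L-position 11 → W
n=16: reaches L-position 12 → W
n=17: reaches L-position 12 → W
From 17, the L positions reachable in one move are: 12.

Remove 5, leaving 12.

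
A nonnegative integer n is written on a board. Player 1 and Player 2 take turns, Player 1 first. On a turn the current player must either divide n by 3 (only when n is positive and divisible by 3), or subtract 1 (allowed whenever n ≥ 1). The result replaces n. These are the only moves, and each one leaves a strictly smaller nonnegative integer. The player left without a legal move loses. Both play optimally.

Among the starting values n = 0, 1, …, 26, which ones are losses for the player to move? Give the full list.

0, 2, 4, 7, 9, 11, 13, 15, 17, 19, 22, 24, 26

Classify positions by backward induction: terminal positions (no move available) are L. From any other position, the mover wins iff some move reaches an L.
n=0: no move → L
n=1: W (go to 0, an L position)
n=2: L (sole option 1(W) is W)
n=3: W (go to 2, an L position)
n=4: L (sole option 3(W) is W)
n=5: W (go to 4, an L position)
n=6: W (go to 2, an L position)
n=7: L (sole option 6(W) is W)
n=8: W (go to 7, an L position)
n=9: L (options 3(W), 8(W) are all W)
n=10: W (go to 9, an L position)
n=11: L (sole option 10(W) is W)
n=12: W (go to 4, an L position)
n=13: L (sole option 12(W) is W)
n=14: W (go to 13, an L position)
n=15: L (options 5(W), 14(W) are all W)
n=16: W (go to 15, an L position)
n=17: L (sole option 16(W) is W)
n=18: W (go to 17, an L position)
n=19: L (sole option 18(W) is W)
n=20: W (go to 19, an L position)
n=21: W (go to 7, an L position)
n=22: L (sole option 21(W) is W)
n=23: W (go to 22, an L position)
n=24: L (options 8(W), 23(W) are all W)
n=25: W (go to 24, an L position)
n=26: L (sole option 25(W) is W)
Reading off the rows marked L gives the requested list; there are 13 such values of n.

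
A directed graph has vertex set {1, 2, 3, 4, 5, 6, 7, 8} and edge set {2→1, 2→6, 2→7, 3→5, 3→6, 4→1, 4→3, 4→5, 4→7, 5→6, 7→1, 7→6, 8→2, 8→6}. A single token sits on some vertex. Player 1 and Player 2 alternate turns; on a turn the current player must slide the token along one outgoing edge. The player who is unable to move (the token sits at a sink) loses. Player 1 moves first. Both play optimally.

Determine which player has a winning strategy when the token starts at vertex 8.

Player 1 wins.

Compute win/loss labels from the base case upward. A position with no move is L. Any other position is W if it can reach an L in one move, else L.
Every edge goes from a vertex to one that appears earlier in the order 6, 1, 7, 2, 5, 3, 8, 4, so processing vertices in that order labels each vertex after all of its successors.
6: no outgoing edge → L
1: no outgoing edge → L
7: →1(L), so W
2: →1(L), so W
5: →6(L), so W
3: →6(L), so W
8: →6(L), so W
4: →1(L), so W
The starting position 8 is W: Player 1 should move to 6, handing over an L position.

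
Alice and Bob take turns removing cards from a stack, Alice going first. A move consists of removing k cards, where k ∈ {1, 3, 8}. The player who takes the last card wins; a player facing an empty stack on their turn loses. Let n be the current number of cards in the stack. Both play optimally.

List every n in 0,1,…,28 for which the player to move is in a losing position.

0, 2, 4, 6, 11, 13, 15, 17, 22, 24, 26, 28

Use the standard recursion: the mover loses at a terminal position; elsewhere, the mover wins exactly when some move hands the opponent an L position.
n=0: no move → L
n=1: can move to 0, which is L ⇒ W
n=2: the only move is to 1(W), a W ⇒ L
n=3: can move to 2, which is L ⇒ W
n=4: moves to 3(W), 1(W); every one is W ⇒ L
n=5: can move to 4, which is L ⇒ W
n=6: moves to 5(W), 3(W); every one is W ⇒ L
n=7: can move to 6, which is L ⇒ W
n=8: can move to 0, which is L ⇒ W
n=9: can move to 6, which is L ⇒ W
n=10: can move to 2, which is L ⇒ W
n=11: moves to 10(W), 8(W), 3(W); every one is W ⇒ L
n=12: can move to 11, which is L ⇒ W
n=13: moves to 12(W), 10(W), 5(W); every one is W ⇒ L
n=14: can move to 13, which is L ⇒ W
n=15: moves to 14(W), 12(W), 7(W); every one is W ⇒ L
n=16: can move to 15, which is L ⇒ W
n=17: moves to 16(W), 14(W), 9(W); every one is W ⇒ L
n=18: can move to 17, which is L ⇒ W
n=19: can move to 11, which is L ⇒ W
n=20: can move to 17, which is L ⇒ W
n=21: can move to 13, which is L ⇒ W
n=22: moves to 21(W), 19(W), 14(W); every one is W ⇒ L
n=23: can move to 22, which is L ⇒ W
n=24: moves to 23(W), 21(W), 16(W); every one is W ⇒ L
n=25: can move to 24, which is L ⇒ W
n=26: moves to 25(W), 23(W), 18(W); every one is W ⇒ L
n=27: can move to 26, which is L ⇒ W
n=28: moves to 27(W), 25(W), 20(W); every one is W ⇒ L
Reading off the rows marked L gives the requested list; there are 12 such values of n.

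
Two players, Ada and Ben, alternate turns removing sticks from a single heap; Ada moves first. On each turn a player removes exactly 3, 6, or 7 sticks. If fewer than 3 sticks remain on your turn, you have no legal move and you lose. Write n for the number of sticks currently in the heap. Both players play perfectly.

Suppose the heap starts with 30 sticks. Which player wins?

Positions with no move are L. A position that does have a move is losing for the player to move precisely when every available move leads to a winning position for the opponent. Fill in the labels:
n=0: no move → L
n=1: no move → L
n=2: no move → L
n=3: →0(L), so W
n=4: →1(L), so W
n=5: →2(L), so W
n=6: →0(L), so W
n=7: →1(L), so W
n=8: →2(L), so W
n=9: →2(L), so W
n=10: →7(W), 4(W), 3(W) — all W, so L
n=11: →8(W), 5(W), 4(W) — all W, so L
n=12: →9(W), 6(W), 5(W) — all W, so L
n=13: →10(L), so W
n=14: →11(L), so W
n=15: →12(L), so W
n=16: →10(L), so W
n=17: →11(L), so W
n=18: →12(L), so W
n=19: →12(L), so W
n=20: →17(W), 14(W), 13(W) — all W, so L
n=21: →18(W), 15(W), 14(W) — all W, so L
n=22: →19(W), 16(W), 15(W) — all W, so L
n=23: →20(L), so W
n=24: →21(L), so W
n=25: →22(L), so W
n=26: →20(L), so W
n=27: →21(L), so W
n=28: →22(L), so W
n=29: →22(L), so W
n=30: →27(W), 24(W), 23(W) — all W, so L
Every move from 30 reaches a W position, so the mover loses.

Ben wins.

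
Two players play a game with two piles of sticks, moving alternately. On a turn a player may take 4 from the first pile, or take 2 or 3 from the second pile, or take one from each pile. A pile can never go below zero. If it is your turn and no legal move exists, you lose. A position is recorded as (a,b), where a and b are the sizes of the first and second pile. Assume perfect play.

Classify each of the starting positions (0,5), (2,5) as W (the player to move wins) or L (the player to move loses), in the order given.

(0,5): L, (2,5): W

Label each position W (a win for the player to move) or L (a loss). A position with no legal move is L; any other position is W exactly when some move reaches an L, and L when every move reaches a W.
No move ever increases a pile, so every position that can arise here has a ≤ 2 and b ≤ 5; it is enough to label the cells with 0 ≤ a ≤ 2 and 0 ≤ b ≤ 5.
Every move lowers a or b (never raises either), so fill the grid row by row in increasing a, and left to right within a row: each cell's successors are then already labelled.
      b=0  b=1  b=2  b=3  b=4  b=5
a=0:    L    L    W    W    W    L
a=1:    L    W    W    W    L    L
a=2:    L    W    W    W    L    W
Cells with no legal move (terminal, hence L): (0,0), (0,1), (1,0), (2,0).
The remaining L cells, each justified by listing all of its moves:
(0,5): L (options (0,3)(W), (0,2)(W) are all W)
(1,4): L (options (1,2)(W), (1,1)(W), (0,3)(W) are all W)
(1,5): L (options (1,3)(W), (1,2)(W), (0,4)(W) are all W)
(2,4): L (options (2,2)(W), (2,1)(W), (1,3)(W) are all W)
Every other cell has at least one move into one of the L cells above, so it is W.
(0,5): one of the L cells justified above, so L
(2,5): the move to (1,4) reaches an L cell, so W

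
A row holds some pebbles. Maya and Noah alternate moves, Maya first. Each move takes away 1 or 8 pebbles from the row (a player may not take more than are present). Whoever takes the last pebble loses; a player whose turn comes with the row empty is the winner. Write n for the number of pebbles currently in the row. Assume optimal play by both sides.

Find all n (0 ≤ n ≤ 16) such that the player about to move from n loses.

Label each position W (a win for the player to move) or L (a loss). A position with no legal move is W; any other position is W exactly when some move reaches an L, and L when every move reaches a W.
n=0: no move; the opponent has just taken the last pebble and therefore loses → W
n=1: L (sole option 0(W) is W)
n=2: W (go to 1, an L position)
n=3: L (sole option 2(W) is W)
n=4: W (go to 3, an L position)
n=5: L (sole option 4(W) is W)
n=6: W (go to 5, an L position)
n=7: L (sole option 6(W) is W)
n=8: W (go to 7, an L position)
n=9: W (go to 1, an L position)
n=10: L (options 9(W), 2(W) are all W)
n=11: W (go to 10, an L position)
n=12: L (options 11(W), 4(W) are all W)
n=13: W (go to 12, an L position)
n=14: L (options 13(W), 6(W) are all W)
n=15: W (go to 14, an L position)
n=16: L (options 15(W), 8(W) are all W)
Reading off the rows marked L gives the requested list; there are 8 such values of n.

1, 3, 5, 7, 10, 12, 14, 16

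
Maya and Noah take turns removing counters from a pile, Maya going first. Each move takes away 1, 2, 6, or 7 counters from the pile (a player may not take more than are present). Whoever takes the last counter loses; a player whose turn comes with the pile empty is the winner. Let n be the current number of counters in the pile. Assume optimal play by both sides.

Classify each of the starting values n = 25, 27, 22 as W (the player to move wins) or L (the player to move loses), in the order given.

Classify positions by backward induction: terminal positions (no move available) are W. From any other position, the mover wins iff some move reaches an L.
n=0: no move; the opponent has just taken the last counter and therefore loses → W
n=1: the only move is to 0(W), a W ⇒ L
n=2: can move to 1, which is L ⇒ W
n=3: can move to 1, which is L ⇒ W
n=4: moves to 3(W), 2(W); every one is W ⇒ L
n=5: can move to 4, which is L ⇒ W
n=6: can move to 4, which is L ⇒ W
n=7: can move to 1, which is L ⇒ W
n=8: can move to 1, which is L ⇒ W
n=9: moves to 8(W), 7(W), 3(W), 2(W); every one is W ⇒ L
n=10: can move to 9, which is L ⇒ W
n=11: can move to 9, which is L ⇒ W
n=12: moves to 11(W), 10(W), 6(W), 5(W); every one is W ⇒ L
n=13: can move to 12, which is L ⇒ W
n=14: can move to 12, which is L ⇒ W
n=15: can move to 9, which is L ⇒ W
n=16: can move to 9, which is L ⇒ W
n=17: moves to 16(W), 15(W), 11(W), 10(W); every one is W ⇒ L
n=18: can move to 17, which is L ⇒ W
n=19: can move to 17, which is L ⇒ W
n=20: moves to 19(W), 18(W), 14(W), 13(W); every one is W ⇒ L
n=21: can move to 20, which is L ⇒ W
n=22: can move to 20, which is L ⇒ W
n=23: can move to 17, which is L ⇒ W
n=24: can move to 17, which is L ⇒ W
n=25: moves to 24(W), 23(W), 19(W), 18(W); every one is W ⇒ L
n=26: can move to 25, which is L ⇒ W
n=27: can move to 25, which is L ⇒ W

25: L, 27: W, 22: W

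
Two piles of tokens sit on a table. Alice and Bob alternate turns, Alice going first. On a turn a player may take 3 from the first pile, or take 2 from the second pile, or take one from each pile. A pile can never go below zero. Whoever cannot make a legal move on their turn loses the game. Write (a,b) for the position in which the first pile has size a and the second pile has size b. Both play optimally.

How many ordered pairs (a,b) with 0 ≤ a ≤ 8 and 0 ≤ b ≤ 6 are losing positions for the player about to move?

Build the W/L table. Terminal = L. A non-terminal position is W if it has a move to some L; otherwise it is L.
Every move lowers a or b (never raises either), so fill the grid row by row in increasing a, and left to right within a row: each cell's successors are then already labelled.
      b=0  b=1  b=2  b=3  b=4  b=5  b=6
a=0:    L    L    W    W    L    L    W
a=1:    L    W    W    L    L    W    W
a=2:    L    W    W    L    W    W    L
a=3:    W    W    L    L    W    W    L
a=4:    W    L    L    W    W    L    L
a=5:    W    L    W    W    L    L    W
a=6:    L    L    W    W    L    W    W
a=7:    L    W    W    L    L    W    W
a=8:    L    W    W    L    W    W    L
Cells with no legal move (terminal, hence L): (0,0), (0,1), (1,0), (2,0).
The remaining L cells, each justified by listing all of its moves:
(0,4): only reaches (0,2)(W), which is W → L
(0,5): only reaches (0,3)(W), which is W → L
(1,3): only reaches (1,1)(W), (0,2)(W), all W → L
(1,4): only reaches (1,2)(W), (0,3)(W), all W → L
(2,3): only reaches (2,1)(W), (1,2)(W), all W → L
(2,6): only reaches (2,4)(W), (1,5)(W), all W → L
(3,2): only reaches (0,2)(W), (3,0)(W), (2,1)(W), all W → L
(3,3): only reaches (0,3)(W), (3,1)(W), (2,2)(W), all W → L
(3,6): only reaches (0,6)(W), (3,4)(W), (2,5)(W), all W → L
(4,1): only reaches (1,1)(W), (3,0)(W), all W → L
(4,2): only reaches (1,2)(W), (4,0)(W), (3,1)(W), all W → L
(4,5): only reaches (1,5)(W), (4,3)(W), (3,4)(W), all W → L
(4,6): only reaches (1,6)(W), (4,4)(W), (3,5)(W), all W → L
(5,1): only reaches (2,1)(W), (4,0)(W), all W → L
(5,4): only reaches (2,4)(W), (5,2)(W), (4,3)(W), all W → L
(5,5): only reaches (2,5)(W), (5,3)(W), (4,4)(W), all W → L
(6,0): only reaches (3,0)(W), which is W → L
(6,1): only reaches (3,1)(W), (5,0)(W), all W → L
(6,4): only reaches (3,4)(W), (6,2)(W), (5,3)(W), all W → L
(7,0): only reaches (4,0)(W), which is W → L
(7,3): only reaches (4,3)(W), (7,1)(W), (6,2)(W), all W → L
(7,4): only reaches (4,4)(W), (7,2)(W), (6,3)(W), all W → L
(8,0): only reaches (5,0)(W), which is W → L
(8,3): only reaches (5,3)(W), (8,1)(W), (7,2)(W), all W → L
(8,6): only reaches (5,6)(W), (8,4)(W), (7,5)(W), all W → L
Every other cell has at least one move into one of the L cells above, so it is W.
L cells per row: a=0: 4, a=1: 3, a=2: 3, a=3: 3, a=4: 4, a=5: 3, a=6: 3, a=7: 3, a=8: 3; total 29.

29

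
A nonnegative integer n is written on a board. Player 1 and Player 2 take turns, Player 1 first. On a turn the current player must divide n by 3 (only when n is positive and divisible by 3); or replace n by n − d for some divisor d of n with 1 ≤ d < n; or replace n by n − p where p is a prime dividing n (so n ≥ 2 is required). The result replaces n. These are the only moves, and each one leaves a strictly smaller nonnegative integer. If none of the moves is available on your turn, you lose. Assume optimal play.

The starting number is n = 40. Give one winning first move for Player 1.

Positions with no move are L. A position that does have a move is losing for the player to move precisely when every available move leads to a winning position for the opponent. Fill in the labels:
n=0: no move → L
n=1: no move → L
n=2: reaches L-position 0 → W
n=3: reaches L-position 0 → W
n=4: only reaches 2(W), 3(W), all W → L
n=5: reaches L-position 0 → W
n=6: reaches L-position 4 → W
n=7: reaches L-position 0 → W
n=8: reaches L-position 4 → W
n=9: only reaches 3(W), 6(W), 8(W), all W → L
n=10: reaches L-position 9 → W
n=11: reaches L-position 0 → W
n=12: reaches L-position 4 → W
n=13: reaches L-position 0 → W
n=14: only reaches 7(W), 12(W), 13(W), all W → L
n=15: reaches L-position 14 → W
n=16: reaches L-position 14 → W
n=17: reaches L-position 0 → W
n=18: reaches L-position 9 → W
n=19: reaches L-position 0 → W
n=20: only reaches 10(W), 15(W), 16(W), 18(W), 19(W), all W → L
n=21: reaches L-position 14 → W
n=22: reaches L-position 20 → W
n=23: reaches L-position 0 → W
n=24: reaches L-position 20 → W
n=25: reaches L-position 20 → W
n=26: only reaches 13(W), 24(W), 25(W), all W → L
n=27: reaches L-position 9 → W
n=28: reaches L-position 14 → W
n=29: reaches L-position 0 → W
n=30: reaches L-position 20 → W
n=31: reaches L-position 0 → W
n=32: only reaches 16(W), 24(W), 28(W), 30(W), 31(W), all W → L
n=33: reaches L-position 32 → W
n=34: reaches L-position 32 → W
n=35: only reaches 28(W), 30(W), 34(W), all W → L
n=36: reaches L-position 32 → W
n=37: reaches L-position 0 → W
n=38: only reaches 19(W), 36(W), 37(W), all W → L
n=39: reaches L-position 26 → W
n=40: reaches L-position 20 → W
From 40, the L positions reachable in one move are: 20, 32, 35, 38. Any move reaching one of these is winning.

Move to 20.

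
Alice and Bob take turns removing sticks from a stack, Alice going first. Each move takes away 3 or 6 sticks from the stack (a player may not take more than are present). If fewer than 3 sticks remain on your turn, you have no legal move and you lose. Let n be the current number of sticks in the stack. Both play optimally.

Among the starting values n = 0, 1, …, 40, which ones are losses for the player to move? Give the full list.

0, 1, 2, 9, 10, 11, 18, 19, 20, 27, 28, 29, 36, 37, 38

Compute win/loss labels from the base case upward. A position with no move is L. Any other position is W if it can reach an L in one move, else L.
n=0: no move → L
n=1: no move → L
n=2: no move → L
n=3: reaches L-position 0 → W
n=4: reaches L-position 1 → W
n=5: reaches L-position 2 → W
n=6: reaches L-position 0 → W
n=7: reaches L-position 1 → W
n=8: reaches L-position 2 → W
n=9: only reaches 6(W), 3(W), all W → L
n=10: only reaches 7(W), 4(W), all W → L
n=11: only reaches 8(W), 5(W), all W → L
n=12: reaches L-position 9 → W
n=13: reaches L-position 10 → W
n=14: reaches L-position 11 → W
n=15: reaches L-position 9 → W
n=16: reaches L-position 10 → W
n=17: reaches L-position 11 → W
n=18: only reaches 15(W), 12(W), all W → L
n=19: only reaches 16(W), 13(W), all W → L
n=20: only reaches 17(W), 14(W), all W → L
n=21: reaches L-position 18 → W
n=22: reaches L-position 19 → W
n=23: reaches L-position 20 → W
n=24: reaches L-position 18 → W
n=25: reaches L-position 19 → W
n=26: reaches L-position 20 → W
n=27: only reaches 24(W), 21(W), all W → L
n=28: only reaches 25(W), 22(W), all W → L
n=29: only reaches 26(W), 23(W), all W → L
n=30: reaches L-position 27 → W
n=31: reaches L-position 28 → W
n=32: reaches L-position 29 → W
n=33: reaches L-position 27 → W
n=34: reaches L-position 28 → W
n=35: reaches L-position 29 → W
n=36: only reaches 33(W), 30(W), all W → L
n=37: only reaches 34(W), 31(W), all W → L
n=38: only reaches 35(W), 32(W), all W → L
n=39: reaches L-position 36 → W
n=40: reaches L-position 37 → W
The losing starting values of n are exactly the entries labelled L in this table (15 of them).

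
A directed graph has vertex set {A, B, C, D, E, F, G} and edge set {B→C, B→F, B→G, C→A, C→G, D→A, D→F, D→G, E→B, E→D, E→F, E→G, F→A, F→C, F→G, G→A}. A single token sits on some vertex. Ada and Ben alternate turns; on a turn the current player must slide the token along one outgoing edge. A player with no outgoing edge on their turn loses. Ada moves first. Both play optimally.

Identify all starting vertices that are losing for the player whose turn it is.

Build the W/L table. Terminal = L. A non-terminal position is W if it has a move to some L; otherwise it is L.
Every edge goes from a vertex to one that appears earlier in the order A, G, C, F, D, B, E, so processing vertices in that order labels each vertex after all of its successors.
A: no outgoing edge → L
G: reaches L-position A → W
C: reaches L-position A → W
F: reaches L-position A → W
D: reaches L-position A → W
B: only reaches F(W), C(W), G(W), all W → L
E: reaches L-position B → W
The losing starting vertices are exactly the entries labelled L in this table (2 of them).

A, B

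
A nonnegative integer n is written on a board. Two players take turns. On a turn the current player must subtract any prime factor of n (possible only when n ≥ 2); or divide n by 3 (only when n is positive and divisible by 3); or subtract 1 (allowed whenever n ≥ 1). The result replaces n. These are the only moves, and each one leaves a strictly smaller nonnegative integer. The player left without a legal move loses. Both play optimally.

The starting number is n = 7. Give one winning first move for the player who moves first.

Positions with no move are L. A position that does have a move is losing for the player to move precisely when every available move leads to a winning position for the opponent. Fill in the labels:
n=0: no move → L
n=1: W (go to 0, an L position)
n=2: W (go to 0, an L position)
n=3: W (go to 0, an L position)
n=4: L (options 2(W), 3(W) are all W)
n=5: W (go to 0, an L position)
n=6: W (go to 4, an L position)
n=7: W (go to 0, an L position)
From 7, the L positions reachable in one move are: 0.

Move to 0.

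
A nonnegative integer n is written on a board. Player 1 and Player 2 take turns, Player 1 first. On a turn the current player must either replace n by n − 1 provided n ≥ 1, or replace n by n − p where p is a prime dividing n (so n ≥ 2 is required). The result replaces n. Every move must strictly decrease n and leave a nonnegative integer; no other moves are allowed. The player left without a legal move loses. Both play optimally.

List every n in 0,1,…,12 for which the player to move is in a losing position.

0, 4, 8, 12

Work bottom-up. With no move the player to move loses. Otherwise the position is W if at least one move leads to an L position for the opponent, and L if every move leads to a W.
n=0: no move → L
n=1: can move to 0, which is L ⇒ W
n=2: can move to 0, which is L ⇒ W
n=3: can move to 0, which is L ⇒ W
n=4: moves to 2(W), 3(W); every one is W ⇒ L
n=5: can move to 0, which is L ⇒ W
n=6: can move to 4, which is L ⇒ W
n=7: can move to 0, which is L ⇒ W
n=8: moves to 6(W), 7(W); every one is W ⇒ L
n=9: can move to 8, which is L ⇒ W
n=10: can move to 8, which is L ⇒ W
n=11: can move to 0, which is L ⇒ W
n=12: moves to 9(W), 10(W), 11(W); every one is W ⇒ L
Reading off the rows marked L gives the requested list; there are 4 such values of n.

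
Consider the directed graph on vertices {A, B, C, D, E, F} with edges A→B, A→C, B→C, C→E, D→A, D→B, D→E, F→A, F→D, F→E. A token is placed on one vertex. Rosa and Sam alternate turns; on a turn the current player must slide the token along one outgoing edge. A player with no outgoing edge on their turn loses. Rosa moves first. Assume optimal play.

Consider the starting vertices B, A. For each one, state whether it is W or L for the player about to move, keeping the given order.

Build the W/L table. Terminal = L. A non-terminal position is W if it has a move to some L; otherwise it is L.
Every edge goes from a vertex to one that appears earlier in the order E, C, B, A, D, F, so processing vertices in that order labels each vertex after all of its successors.
E: no outgoing edge → L
C: →E(L), so W
B: →C(W) only, which is W, so L
A: →B(L), so W
D: →B(L), so W
F: →E(L), so W

B: L, A: W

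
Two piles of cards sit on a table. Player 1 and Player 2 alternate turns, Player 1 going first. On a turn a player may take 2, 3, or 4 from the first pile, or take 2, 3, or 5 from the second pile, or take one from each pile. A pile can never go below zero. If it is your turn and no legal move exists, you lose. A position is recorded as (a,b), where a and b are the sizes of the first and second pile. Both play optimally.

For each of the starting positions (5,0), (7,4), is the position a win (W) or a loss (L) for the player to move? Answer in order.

Classify positions by backward induction: terminal positions (no move available) are L. From any other position, the mover wins iff some move reaches an L.
No move ever increases a pile, so every position that can arise here has a ≤ 7 and b ≤ 4; it is enough to label the cells with 0 ≤ a ≤ 7 and 0 ≤ b ≤ 4.
Every move lowers a or b (never raises either), so fill the grid row by row in increasing a, and left to right within a row: each cell's successors are then already labelled.
      b=0  b=1  b=2  b=3  b=4
a=0:    L    L    W    W    W
a=1:    L    W    W    W    L
a=2:    W    W    L    L    W
a=3:    W    W    L    W    W
a=4:    W    W    W    W    W
a=5:    W    L    W    W    W
a=6:    L    L    W    W    W
a=7:    L    W    W    W    L
Cells with no legal move (terminal, hence L): (0,0), (0,1), (1,0).
The remaining L cells, each justified by listing all of its moves:
(1,4): →(1,2)(W), (1,1)(W), (0,3)(W) — all W, so L
(2,2): →(0,2)(W), (2,0)(W), (1,1)(W) — all W, so L
(2,3): →(0,3)(W), (2,1)(W), (2,0)(W), (1,2)(W) — all W, so L
(3,2): →(1,2)(W), (0,2)(W), (3,0)(W), (2,1)(W) — all W, so L
(5,1): →(3,1)(W), (2,1)(W), (1,1)(W), (4,0)(W) — all W, so L
(6,0): →(4,0)(W), (3,0)(W), (2,0)(W) — all W, so L
(6,1): →(4,1)(W), (3,1)(W), (2,1)(W), (5,0)(W) — all W, so L
(7,0): →(5,0)(W), (4,0)(W), (3,0)(W) — all W, so L
(7,4): →(5,4)(W), (4,4)(W), (3,4)(W), (7,2)(W), (7,1)(W), (6,3)(W) — all W, so L
Every other cell has at least one move into one of the L cells above, so it is W.
(5,0): the move to (1,0) reaches an L cell, so W
(7,4): one of the L cells justified above, so L

(5,0): W, (7,4): L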